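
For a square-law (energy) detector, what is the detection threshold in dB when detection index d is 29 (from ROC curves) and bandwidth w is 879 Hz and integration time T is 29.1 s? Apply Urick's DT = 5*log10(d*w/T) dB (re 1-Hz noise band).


14.71 dB


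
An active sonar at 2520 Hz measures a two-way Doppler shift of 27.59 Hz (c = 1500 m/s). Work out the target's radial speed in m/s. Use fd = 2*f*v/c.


From fd = 2*f*v/c, v = c*fd/(2*f) = 1500 * 27.59 / (2*2520) = 8.21

8.21 m/s


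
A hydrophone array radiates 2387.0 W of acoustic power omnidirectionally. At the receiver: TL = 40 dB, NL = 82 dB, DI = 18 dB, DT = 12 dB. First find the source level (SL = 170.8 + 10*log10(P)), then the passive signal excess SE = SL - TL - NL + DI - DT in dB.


Step 1: SL = 170.8 + 10*log10(2387.0) = 204.58 dB
Step 2: SE = SL - TL - NL + DI - DT = 204.58 - 40 - 82 + 18 - 12 = 88.58

88.58 dB


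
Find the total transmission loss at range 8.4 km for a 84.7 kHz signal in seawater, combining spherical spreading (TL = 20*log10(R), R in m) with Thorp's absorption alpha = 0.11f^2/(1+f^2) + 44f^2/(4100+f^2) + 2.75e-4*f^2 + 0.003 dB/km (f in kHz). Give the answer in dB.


331.2 dB


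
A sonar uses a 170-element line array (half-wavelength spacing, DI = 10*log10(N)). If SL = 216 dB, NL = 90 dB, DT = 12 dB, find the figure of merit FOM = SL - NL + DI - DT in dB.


Step 1: DI = 10*log10(170) = 22.3 dB
Step 2: FOM = SL - NL + DI - DT = 216 - 90 + 22.3 - 12 = 136.3

136.3 dB


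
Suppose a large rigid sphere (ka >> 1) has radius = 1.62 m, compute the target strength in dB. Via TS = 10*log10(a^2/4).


TS = 10*log10(1.62^2 / 4) = 10*log10(0.6561) = -1.83

-1.83 dB


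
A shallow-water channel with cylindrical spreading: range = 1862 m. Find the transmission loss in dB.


TL = 10*log10(1862) = 32.7

32.7 dB


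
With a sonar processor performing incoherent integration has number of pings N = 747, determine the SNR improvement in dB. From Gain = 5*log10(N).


Gain = 5*log10(747) = 14.37

14.37 dB


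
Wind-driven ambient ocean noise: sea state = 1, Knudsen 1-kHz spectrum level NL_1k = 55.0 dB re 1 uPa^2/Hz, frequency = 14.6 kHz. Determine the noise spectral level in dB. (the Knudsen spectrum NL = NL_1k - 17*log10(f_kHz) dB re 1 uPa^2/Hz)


35.21 dB


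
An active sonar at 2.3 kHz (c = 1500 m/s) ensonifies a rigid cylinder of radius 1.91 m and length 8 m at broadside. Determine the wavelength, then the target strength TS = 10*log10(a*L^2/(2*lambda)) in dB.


Step 1: lambda = c/f = 1500/2300 = 0.65217 m
Step 2: TS = 10*log10(a*L^2/(2*lambda)) = 10*log10(1.91*8^2/(2*0.65217)) = 19.72

19.72 dB


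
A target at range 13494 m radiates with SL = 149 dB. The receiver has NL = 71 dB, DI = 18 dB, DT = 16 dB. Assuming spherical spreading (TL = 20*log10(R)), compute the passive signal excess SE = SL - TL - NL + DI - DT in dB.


Step 1: TL = 20*log10(13494) = 82.6 dB
Step 2: SE = 149 - 82.6 - 71 + 18 - 16 = -2.6

-2.6 dB


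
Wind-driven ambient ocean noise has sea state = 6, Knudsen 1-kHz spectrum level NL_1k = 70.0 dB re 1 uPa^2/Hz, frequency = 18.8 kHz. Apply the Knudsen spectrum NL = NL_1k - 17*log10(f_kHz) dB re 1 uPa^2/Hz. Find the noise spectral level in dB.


48.34 dB


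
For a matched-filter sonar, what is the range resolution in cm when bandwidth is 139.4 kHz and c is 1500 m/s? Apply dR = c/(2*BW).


dR = c/(2*BW) = 1500 / (2 * 139.4e3) = 0.0054 m = 0.54 cm

0.54 cm


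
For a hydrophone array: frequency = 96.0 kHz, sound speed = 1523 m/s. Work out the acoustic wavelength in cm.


lambda = c/f = 1523 / 96000 = 0.0159 m = 1.59 cm

1.59 cm


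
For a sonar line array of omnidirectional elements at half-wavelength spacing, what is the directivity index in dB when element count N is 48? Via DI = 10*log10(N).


DI = 10*log10(48) = 16.81

16.81 dB


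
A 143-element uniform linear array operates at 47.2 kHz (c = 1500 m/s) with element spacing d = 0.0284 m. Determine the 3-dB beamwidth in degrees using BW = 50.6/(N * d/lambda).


Step 1: lambda = 1500/47200 = 0.03178 m
Step 2: d/lambda = 0.0284/0.03178 = 0.8936
Step 3: BW = 50.6/(N * d/lambda) = 50.6/(143 * 0.8936) = 0.4

0.4 deg


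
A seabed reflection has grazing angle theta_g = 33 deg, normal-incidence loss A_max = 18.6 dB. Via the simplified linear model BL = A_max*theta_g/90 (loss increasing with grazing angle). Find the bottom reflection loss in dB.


BL = A_max * theta_g / 90 = 18.6 * 33 / 90 = 6.82

6.82 dB


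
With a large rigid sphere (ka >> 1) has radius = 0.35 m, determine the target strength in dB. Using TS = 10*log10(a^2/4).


TS = 10*log10(0.35^2 / 4) = 10*log10(0.030625) = -15.14

-15.14 dB


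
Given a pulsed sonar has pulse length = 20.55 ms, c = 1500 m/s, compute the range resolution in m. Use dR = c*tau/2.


15.4125 m


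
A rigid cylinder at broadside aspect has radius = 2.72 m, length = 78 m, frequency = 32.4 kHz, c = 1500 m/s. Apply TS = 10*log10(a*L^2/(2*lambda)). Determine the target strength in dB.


lambda = 1500/32400 = 0.0463 m
TS = 10*log10(2.72*78^2/(2*0.0463)) = 52.52

52.52 dB


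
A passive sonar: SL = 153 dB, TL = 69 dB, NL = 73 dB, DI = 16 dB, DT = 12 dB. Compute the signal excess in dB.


SE = SL - TL - NL + DI - DT = 153 - 69 - 73 + 16 - 12 = 15

15 dB


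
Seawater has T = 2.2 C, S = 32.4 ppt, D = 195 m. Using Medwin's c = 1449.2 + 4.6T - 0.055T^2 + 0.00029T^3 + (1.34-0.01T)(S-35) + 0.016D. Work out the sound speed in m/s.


c = 1449.2 + 4.6*2.2 - 0.055*2.2^2 + 0.00029*2.2^3 + (1.34 - 0.01*2.2)*(32.4 - 35) + 0.016*195 = 1458.75

1458.75 m/s


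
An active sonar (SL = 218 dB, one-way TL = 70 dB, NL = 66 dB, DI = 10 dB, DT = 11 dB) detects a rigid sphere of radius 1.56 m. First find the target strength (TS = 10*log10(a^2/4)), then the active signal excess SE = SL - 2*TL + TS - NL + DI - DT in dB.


Step 1: TS = 10*log10(1.56^2/4) = -2.16 dB
Step 2: SE = SL - 2*TL + TS - NL + DI - DT = 218 - 2*70 + (-2.16) - 66 + 10 - 11 = 8.84

8.84 dB


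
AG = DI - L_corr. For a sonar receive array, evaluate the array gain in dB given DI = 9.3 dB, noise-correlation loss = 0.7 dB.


AG = DI - L_corr = 9.3 - 0.7 = 8.6

8.6 dB


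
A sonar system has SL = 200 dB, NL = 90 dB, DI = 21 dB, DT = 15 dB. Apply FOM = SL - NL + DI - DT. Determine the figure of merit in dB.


FOM = SL - NL + DI - DT = 200 - 90 + 21 - 15 = 116

116 dB


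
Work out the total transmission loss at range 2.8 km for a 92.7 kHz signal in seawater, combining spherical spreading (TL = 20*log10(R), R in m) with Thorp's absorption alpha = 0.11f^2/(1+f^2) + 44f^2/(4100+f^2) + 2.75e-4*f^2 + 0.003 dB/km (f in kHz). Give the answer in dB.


Step 1 (Thorp): alpha = 0.11*8593.29/(1+8593.29) + 44*8593.29/(4100+8593.29) + 2.75e-4*8593.29 + 0.003 = 32.2639 dB/km
Step 2: TL_spread = 20*log10(2800) = 68.94 dB
Step 3: TL_abs = alpha*R = 32.2639 * 2.8 = 90.34 dB
Step 4: TL_total = 68.94 + 90.34 = 159.28

159.28 dB


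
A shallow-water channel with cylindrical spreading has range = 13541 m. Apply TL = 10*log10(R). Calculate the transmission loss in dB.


TL = 10*log10(13541) = 41.32

41.32 dB


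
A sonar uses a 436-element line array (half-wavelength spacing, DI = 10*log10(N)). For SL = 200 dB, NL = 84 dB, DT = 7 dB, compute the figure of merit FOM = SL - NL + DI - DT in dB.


135.39 dB


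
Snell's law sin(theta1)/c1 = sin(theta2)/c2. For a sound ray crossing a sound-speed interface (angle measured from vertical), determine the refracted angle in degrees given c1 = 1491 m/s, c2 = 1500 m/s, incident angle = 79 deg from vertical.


sin(theta2) = (c2/c1)*sin(theta1) = (1500/1491)*sin(79 deg) = 0.98755
theta2 = arcsin(0.98755) = 80.95

80.95 deg


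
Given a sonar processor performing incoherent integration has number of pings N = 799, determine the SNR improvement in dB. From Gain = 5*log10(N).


14.51 dB


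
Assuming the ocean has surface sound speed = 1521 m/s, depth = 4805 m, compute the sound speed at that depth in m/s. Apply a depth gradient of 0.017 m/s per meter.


c = 1521 + 0.017 * 4805 = 1602.685

1602.685 m/s


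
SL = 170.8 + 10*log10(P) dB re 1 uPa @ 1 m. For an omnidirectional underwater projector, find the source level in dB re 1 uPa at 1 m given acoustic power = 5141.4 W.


207.91 dB


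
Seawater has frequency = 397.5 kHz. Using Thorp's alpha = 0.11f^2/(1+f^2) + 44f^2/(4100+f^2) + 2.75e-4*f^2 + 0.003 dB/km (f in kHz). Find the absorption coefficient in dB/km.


f^2 = 158006.25
alpha = 0.11*158006.25/(1+158006.25) + 44*158006.25/(4100+158006.25) + 2.75e-4*158006.25 + 0.003 = 86.452

86.452 dB/km


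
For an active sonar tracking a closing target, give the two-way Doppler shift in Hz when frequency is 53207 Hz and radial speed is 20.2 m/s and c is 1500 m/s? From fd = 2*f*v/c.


1433.04 Hz


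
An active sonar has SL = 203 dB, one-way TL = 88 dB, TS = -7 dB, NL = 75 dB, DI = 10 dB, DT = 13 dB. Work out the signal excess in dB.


SE = SL - 2*TL + TS - NL + DI - DT = 203 - 2*88 + (-7) - 75 + 10 - 13 = -58

-58 dB


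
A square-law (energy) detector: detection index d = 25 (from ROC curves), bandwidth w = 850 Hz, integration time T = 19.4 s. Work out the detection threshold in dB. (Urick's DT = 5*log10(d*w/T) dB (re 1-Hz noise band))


15.2 dB


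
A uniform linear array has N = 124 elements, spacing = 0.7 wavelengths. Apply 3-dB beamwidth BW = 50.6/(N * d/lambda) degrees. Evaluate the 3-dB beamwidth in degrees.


BW = 50.6 / (124 * 0.7) = 50.6 / 86.8 = 0.58

0.58 deg


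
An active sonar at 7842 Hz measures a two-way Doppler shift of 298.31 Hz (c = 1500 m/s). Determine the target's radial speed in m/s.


28.53 m/s


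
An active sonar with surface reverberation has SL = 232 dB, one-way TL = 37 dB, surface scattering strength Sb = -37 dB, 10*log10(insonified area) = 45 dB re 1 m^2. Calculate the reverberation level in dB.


RL = SL - 2*TL + Sb + 10*log10(A) = 232 - 2*37 + (-37) + 45 = 166

166 dB


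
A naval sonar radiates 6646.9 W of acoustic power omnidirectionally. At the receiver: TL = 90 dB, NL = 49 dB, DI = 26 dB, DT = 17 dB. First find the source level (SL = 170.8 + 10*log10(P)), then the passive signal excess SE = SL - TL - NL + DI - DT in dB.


Step 1: SL = 170.8 + 10*log10(6646.9) = 209.03 dB
Step 2: SE = SL - TL - NL + DI - DT = 209.03 - 90 - 49 + 26 - 17 = 79.03

79.03 dB


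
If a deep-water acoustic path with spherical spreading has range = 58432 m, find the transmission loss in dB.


TL = 20*log10(58432) = 95.33

95.33 dB


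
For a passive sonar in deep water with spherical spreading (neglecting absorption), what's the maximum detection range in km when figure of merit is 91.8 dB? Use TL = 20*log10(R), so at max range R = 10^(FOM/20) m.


At max range FOM = TL, so 20*log10(R) = 91.8
R = 10^(91.8/20) = 38904.51 m = 38.9 km

38.9 km


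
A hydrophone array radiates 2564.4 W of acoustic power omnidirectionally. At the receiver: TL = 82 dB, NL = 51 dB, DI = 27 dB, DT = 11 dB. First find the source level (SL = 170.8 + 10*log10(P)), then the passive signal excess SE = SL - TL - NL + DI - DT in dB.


Step 1: SL = 170.8 + 10*log10(2564.4) = 204.89 dB
Step 2: SE = SL - TL - NL + DI - DT = 204.89 - 82 - 51 + 27 - 11 = 87.89

87.89 dB


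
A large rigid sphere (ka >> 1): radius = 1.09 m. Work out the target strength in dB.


TS = 10*log10(1.09^2 / 4) = 10*log10(0.297025) = -5.27

-5.27 dB


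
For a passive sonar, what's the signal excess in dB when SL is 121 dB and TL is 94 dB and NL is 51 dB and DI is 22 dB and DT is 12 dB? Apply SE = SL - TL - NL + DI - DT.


-14 dB


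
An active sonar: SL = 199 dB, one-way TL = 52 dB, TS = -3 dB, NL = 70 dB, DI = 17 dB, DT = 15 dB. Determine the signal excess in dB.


SE = SL - 2*TL + TS - NL + DI - DT = 199 - 2*52 + (-3) - 70 + 17 - 15 = 24

24 dB


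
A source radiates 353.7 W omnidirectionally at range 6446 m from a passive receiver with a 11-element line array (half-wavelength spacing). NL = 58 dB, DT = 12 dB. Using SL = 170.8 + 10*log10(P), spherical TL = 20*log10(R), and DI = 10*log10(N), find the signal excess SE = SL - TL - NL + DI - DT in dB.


60.51 dB


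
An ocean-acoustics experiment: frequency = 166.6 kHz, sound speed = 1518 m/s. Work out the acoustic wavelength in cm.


lambda = c/f = 1518 / 166600 = 0.0091 m = 0.91 cm

0.91 cm


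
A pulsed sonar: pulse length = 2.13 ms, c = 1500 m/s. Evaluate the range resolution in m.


dR = c*tau/2 = 1500 * 2.13e-3 / 2 = 1.5975

1.5975 m


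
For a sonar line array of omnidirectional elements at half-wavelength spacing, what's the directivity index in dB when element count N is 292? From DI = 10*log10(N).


DI = 10*log10(292) = 24.65

24.65 dB


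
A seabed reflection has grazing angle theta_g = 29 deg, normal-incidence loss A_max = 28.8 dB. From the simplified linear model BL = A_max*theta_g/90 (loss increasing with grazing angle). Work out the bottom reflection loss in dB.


BL = A_max * theta_g / 90 = 28.8 * 29 / 90 = 9.28

9.28 dB


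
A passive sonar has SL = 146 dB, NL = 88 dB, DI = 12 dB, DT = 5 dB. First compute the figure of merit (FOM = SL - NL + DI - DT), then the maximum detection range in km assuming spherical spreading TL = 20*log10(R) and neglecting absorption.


Step 1: FOM = SL - NL + DI - DT = 146 - 88 + 12 - 5 = 65 dB
Step 2: at max range FOM = TL = 20*log10(R), so R = 10^(65/20) = 1778.28 m = 1.78 km

1.78 km


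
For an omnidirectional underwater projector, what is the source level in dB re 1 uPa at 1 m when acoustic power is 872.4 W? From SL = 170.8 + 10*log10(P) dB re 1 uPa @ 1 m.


SL = 170.8 + 10*log10(872.4) = 170.8 + 29.41 = 200.21

200.21 dB


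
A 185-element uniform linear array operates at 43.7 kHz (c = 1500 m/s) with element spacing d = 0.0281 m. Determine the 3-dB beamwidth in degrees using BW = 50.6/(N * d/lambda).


Step 1: lambda = 1500/43700 = 0.03432 m
Step 2: d/lambda = 0.0281/0.03432 = 0.8188
Step 3: BW = 50.6/(N * d/lambda) = 50.6/(185 * 0.8188) = 0.33

0.33 deg


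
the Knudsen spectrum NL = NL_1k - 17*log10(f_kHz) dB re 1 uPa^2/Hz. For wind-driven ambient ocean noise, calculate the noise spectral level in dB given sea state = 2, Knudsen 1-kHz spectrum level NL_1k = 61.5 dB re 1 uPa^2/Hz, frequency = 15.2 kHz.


NL = NL_1k - 17*log10(f_kHz) = 61.5 - 17*log10(15.2) = 61.5 - (20.09) = 41.41

41.41 dB


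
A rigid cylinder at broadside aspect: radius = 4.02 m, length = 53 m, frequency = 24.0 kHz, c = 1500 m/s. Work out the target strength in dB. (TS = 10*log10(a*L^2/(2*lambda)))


49.56 dB


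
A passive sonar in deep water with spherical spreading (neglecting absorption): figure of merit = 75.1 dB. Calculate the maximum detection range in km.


At max range FOM = TL, so 20*log10(R) = 75.1
R = 10^(75.1/20) = 5688.53 m = 5.69 km

5.69 km


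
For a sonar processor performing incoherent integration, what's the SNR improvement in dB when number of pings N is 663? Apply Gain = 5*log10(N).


Gain = 5*log10(663) = 14.11

14.11 dB


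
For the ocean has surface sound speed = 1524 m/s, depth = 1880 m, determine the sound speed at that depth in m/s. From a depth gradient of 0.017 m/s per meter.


1555.96 m/s


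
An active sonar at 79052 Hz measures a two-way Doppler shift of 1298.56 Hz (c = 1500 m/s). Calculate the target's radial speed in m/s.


From fd = 2*f*v/c, v = c*fd/(2*f) = 1500 * 1298.56 / (2*79052) = 12.32

12.32 m/s


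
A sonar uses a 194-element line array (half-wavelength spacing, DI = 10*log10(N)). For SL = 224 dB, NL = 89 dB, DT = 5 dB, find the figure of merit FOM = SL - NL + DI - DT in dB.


Step 1: DI = 10*log10(194) = 22.88 dB
Step 2: FOM = SL - NL + DI - DT = 224 - 89 + 22.88 - 5 = 152.88

152.88 dB


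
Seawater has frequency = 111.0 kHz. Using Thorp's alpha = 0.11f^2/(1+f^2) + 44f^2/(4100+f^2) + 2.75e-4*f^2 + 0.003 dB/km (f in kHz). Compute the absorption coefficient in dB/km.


f^2 = 12321.0
alpha = 0.11*12321.0/(1+12321.0) + 44*12321.0/(4100+12321.0) + 2.75e-4*12321.0 + 0.003 = 36.515

36.515 dB/km


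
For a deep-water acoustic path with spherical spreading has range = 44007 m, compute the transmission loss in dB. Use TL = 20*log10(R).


92.87 dB


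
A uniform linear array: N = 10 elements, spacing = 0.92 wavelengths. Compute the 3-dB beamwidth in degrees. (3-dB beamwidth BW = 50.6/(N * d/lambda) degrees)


BW = 50.6 / (10 * 0.92) = 50.6 / 9.2 = 5.5

5.5 deg


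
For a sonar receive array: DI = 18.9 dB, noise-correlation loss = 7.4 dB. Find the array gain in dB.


AG = DI - L_corr = 18.9 - 7.4 = 11.5

11.5 dB


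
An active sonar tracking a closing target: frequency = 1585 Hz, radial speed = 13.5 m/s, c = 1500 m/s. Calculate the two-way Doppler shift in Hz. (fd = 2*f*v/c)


fd = 2*f*v/c = 2 * 1585 * 13.5 / 1500 = 28.53

28.53 Hz


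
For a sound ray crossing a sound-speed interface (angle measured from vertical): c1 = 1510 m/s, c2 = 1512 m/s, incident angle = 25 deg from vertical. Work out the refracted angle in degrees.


25.04 deg


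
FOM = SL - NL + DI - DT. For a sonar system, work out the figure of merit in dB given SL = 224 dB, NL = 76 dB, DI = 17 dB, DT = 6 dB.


159 dB


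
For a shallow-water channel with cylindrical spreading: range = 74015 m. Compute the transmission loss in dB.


48.69 dB


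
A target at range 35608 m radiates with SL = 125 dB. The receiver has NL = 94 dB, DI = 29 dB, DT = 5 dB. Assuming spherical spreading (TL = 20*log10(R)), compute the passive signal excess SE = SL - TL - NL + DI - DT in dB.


Step 1: TL = 20*log10(35608) = 91.03 dB
Step 2: SE = 125 - 91.03 - 94 + 29 - 5 = -36.03

-36.03 dB


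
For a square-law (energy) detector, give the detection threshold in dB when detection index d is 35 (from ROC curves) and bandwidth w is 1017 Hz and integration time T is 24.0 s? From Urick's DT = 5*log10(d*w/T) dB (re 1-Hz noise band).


15.86 dB


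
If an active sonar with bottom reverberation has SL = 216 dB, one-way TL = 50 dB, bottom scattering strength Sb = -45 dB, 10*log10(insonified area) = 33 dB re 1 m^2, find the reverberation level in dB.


RL = SL - 2*TL + Sb + 10*log10(A) = 216 - 2*50 + (-45) + 33 = 104

104 dB


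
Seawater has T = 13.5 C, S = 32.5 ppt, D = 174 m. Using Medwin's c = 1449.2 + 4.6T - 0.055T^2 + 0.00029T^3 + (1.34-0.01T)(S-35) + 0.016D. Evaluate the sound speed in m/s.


c = 1449.2 + 4.6*13.5 - 0.055*13.5^2 + 0.00029*13.5^3 + (1.34 - 0.01*13.5)*(32.5 - 35) + 0.016*174 = 1501.76

1501.76 m/s


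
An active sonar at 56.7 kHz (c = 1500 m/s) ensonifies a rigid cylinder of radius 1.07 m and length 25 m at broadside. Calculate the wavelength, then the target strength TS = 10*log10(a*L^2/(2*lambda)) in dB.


Step 1: lambda = c/f = 1500/56700 = 0.02646 m
Step 2: TS = 10*log10(a*L^2/(2*lambda)) = 10*log10(1.07*25^2/(2*0.02646)) = 41.02

41.02 dB


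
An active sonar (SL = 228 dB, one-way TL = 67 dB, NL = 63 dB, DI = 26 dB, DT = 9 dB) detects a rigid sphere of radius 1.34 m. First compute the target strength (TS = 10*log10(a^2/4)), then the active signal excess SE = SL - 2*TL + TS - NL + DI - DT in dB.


Step 1: TS = 10*log10(1.34^2/4) = -3.48 dB
Step 2: SE = SL - 2*TL + TS - NL + DI - DT = 228 - 2*67 + (-3.48) - 63 + 26 - 9 = 44.52

44.52 dB


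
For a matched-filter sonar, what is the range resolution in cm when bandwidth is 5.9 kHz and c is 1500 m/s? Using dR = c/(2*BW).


dR = c/(2*BW) = 1500 / (2 * 5.9e3) = 0.1271 m = 12.71 cm

12.71 cm


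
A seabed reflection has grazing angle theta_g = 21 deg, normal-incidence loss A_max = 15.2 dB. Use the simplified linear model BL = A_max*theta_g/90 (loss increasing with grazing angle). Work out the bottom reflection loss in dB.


BL = A_max * theta_g / 90 = 15.2 * 21 / 90 = 3.55

3.55 dB


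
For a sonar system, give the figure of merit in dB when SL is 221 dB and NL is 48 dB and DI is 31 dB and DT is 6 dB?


FOM = SL - NL + DI - DT = 221 - 48 + 31 - 6 = 198

198 dB


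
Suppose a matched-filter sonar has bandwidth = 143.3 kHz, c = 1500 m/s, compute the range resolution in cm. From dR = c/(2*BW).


dR = c/(2*BW) = 1500 / (2 * 143.3e3) = 0.0052 m = 0.52 cm

0.52 cm


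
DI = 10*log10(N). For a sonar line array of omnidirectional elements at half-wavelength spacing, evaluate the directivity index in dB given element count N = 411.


DI = 10*log10(411) = 26.14

26.14 dB


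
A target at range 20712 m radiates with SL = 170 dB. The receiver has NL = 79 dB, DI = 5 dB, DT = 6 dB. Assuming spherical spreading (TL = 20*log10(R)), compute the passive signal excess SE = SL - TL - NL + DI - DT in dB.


Step 1: TL = 20*log10(20712) = 86.32 dB
Step 2: SE = 170 - 86.32 - 79 + 5 - 6 = 3.68

3.68 dB


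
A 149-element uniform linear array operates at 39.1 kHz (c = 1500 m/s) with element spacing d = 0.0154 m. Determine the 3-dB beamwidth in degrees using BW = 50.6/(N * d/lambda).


0.85 deg


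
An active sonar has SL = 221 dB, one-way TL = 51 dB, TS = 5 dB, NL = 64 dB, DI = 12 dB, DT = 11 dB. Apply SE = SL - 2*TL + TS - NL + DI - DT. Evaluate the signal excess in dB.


61 dB


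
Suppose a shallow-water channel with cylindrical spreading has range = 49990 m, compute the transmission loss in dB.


TL = 10*log10(49990) = 46.99

46.99 dB


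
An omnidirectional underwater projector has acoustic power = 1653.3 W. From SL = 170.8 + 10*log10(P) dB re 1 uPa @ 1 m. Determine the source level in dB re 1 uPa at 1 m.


202.98 dB


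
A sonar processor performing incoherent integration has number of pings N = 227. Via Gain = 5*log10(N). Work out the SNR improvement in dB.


11.78 dB


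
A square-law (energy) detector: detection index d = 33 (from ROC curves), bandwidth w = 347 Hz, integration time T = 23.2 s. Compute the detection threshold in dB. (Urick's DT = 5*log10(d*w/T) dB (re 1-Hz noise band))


DT = 5*log10(d*w/T) = 5*log10(33 * 347 / 23.2) = 5*log10(493.58) = 13.47

13.47 dB


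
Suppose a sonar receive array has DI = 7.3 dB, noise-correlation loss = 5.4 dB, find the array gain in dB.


AG = DI - L_corr = 7.3 - 5.4 = 1.9

1.9 dB


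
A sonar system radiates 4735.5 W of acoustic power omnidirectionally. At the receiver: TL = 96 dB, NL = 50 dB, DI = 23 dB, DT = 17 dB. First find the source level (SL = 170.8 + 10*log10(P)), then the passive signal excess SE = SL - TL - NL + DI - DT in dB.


Step 1: SL = 170.8 + 10*log10(4735.5) = 207.55 dB
Step 2: SE = SL - TL - NL + DI - DT = 207.55 - 96 - 50 + 23 - 17 = 67.55

67.55 dB


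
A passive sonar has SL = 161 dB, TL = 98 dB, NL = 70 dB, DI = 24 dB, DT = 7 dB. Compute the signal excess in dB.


SE = SL - TL - NL + DI - DT = 161 - 98 - 70 + 24 - 7 = 10

10 dB


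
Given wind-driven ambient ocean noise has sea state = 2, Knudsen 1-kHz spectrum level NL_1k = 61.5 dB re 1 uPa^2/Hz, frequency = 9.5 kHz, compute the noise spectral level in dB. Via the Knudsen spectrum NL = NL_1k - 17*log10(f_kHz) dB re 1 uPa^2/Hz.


44.88 dB


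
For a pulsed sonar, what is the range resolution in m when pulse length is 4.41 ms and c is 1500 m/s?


dR = c*tau/2 = 1500 * 4.41e-3 / 2 = 3.3075

3.3075 m


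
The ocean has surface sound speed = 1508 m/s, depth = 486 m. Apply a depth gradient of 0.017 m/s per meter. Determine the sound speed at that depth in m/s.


c = 1508 + 0.017 * 486 = 1516.262

1516.262 m/s


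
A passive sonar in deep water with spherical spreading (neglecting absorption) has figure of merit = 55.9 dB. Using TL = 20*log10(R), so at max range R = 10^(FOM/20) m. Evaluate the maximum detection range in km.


At max range FOM = TL, so 20*log10(R) = 55.9
R = 10^(55.9/20) = 623.73 m = 0.62 km

0.62 km


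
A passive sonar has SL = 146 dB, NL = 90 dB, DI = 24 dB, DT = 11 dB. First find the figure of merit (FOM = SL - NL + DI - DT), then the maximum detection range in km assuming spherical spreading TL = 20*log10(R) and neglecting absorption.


Step 1: FOM = SL - NL + DI - DT = 146 - 90 + 24 - 11 = 69 dB
Step 2: at max range FOM = TL = 20*log10(R), so R = 10^(69/20) = 2818.38 m = 2.82 km

2.82 km


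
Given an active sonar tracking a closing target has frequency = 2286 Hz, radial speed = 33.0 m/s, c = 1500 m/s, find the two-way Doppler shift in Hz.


100.58 Hz


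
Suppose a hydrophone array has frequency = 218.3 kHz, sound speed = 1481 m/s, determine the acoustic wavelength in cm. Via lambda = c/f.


lambda = c/f = 1481 / 218300 = 0.0068 m = 0.68 cm

0.68 cm


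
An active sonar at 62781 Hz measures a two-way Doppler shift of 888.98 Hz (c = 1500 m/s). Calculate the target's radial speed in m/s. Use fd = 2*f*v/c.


From fd = 2*f*v/c, v = c*fd/(2*f) = 1500 * 888.98 / (2*62781) = 10.62

10.62 m/s


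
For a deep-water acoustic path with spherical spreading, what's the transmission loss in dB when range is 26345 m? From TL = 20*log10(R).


TL = 20*log10(26345) = 88.41

88.41 dB


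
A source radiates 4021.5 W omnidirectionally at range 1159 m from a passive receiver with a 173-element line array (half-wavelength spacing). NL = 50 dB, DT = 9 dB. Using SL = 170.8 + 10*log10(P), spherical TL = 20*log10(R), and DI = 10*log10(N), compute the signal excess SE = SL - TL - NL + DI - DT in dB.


Step 1: SL = 170.8 + 10*log10(4021.5) = 206.84 dB
Step 2: TL = 20*log10(1159) = 61.28 dB
Step 3: DI = 10*log10(173) = 22.38 dB
Step 4: SE = SL - TL - NL + DI - DT = 206.84 - 61.28 - 50 + 22.38 - 9 = 108.94

108.94 dB


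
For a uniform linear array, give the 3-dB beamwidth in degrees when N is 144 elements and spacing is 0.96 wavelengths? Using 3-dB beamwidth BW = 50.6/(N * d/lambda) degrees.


BW = 50.6 / (144 * 0.96) = 50.6 / 138.24 = 0.37

0.37 deg


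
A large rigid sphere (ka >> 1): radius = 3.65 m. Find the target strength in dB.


TS = 10*log10(3.65^2 / 4) = 10*log10(3.330625) = 5.23

5.23 dB


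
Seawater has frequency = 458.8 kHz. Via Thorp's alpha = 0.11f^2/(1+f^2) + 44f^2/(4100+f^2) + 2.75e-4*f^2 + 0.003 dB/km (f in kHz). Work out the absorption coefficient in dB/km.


f^2 = 210497.44
alpha = 0.11*210497.44/(1+210497.44) + 44*210497.44/(4100+210497.44) + 2.75e-4*210497.44 + 0.003 = 101.159

101.159 dB/km


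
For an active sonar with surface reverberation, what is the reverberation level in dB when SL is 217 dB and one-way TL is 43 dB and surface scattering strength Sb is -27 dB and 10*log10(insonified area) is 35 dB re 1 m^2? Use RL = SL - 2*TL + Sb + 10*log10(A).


139 dB


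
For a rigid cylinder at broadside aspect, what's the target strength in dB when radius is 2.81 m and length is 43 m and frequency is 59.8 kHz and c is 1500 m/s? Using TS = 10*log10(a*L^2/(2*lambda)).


lambda = 1500/59800 = 0.02508 m
TS = 10*log10(2.81*43^2/(2*0.02508)) = 50.15

50.15 dB


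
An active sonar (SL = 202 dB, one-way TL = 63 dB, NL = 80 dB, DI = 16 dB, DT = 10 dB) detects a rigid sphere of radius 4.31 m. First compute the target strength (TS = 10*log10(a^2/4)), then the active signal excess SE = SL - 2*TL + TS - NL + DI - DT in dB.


Step 1: TS = 10*log10(4.31^2/4) = 6.67 dB
Step 2: SE = SL - 2*TL + TS - NL + DI - DT = 202 - 2*63 + (6.67) - 80 + 16 - 10 = 8.67

8.67 dB


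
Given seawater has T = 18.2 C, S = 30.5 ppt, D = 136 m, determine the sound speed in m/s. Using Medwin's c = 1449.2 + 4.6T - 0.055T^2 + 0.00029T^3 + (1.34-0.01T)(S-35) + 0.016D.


c = 1449.2 + 4.6*18.2 - 0.055*18.2^2 + 0.00029*18.2^3 + (1.34 - 0.01*18.2)*(30.5 - 35) + 0.016*136 = 1513.42

1513.42 m/s


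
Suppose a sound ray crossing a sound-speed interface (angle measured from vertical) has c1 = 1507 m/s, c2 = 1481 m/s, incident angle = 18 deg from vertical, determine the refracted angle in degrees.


sin(theta2) = (c2/c1)*sin(theta1) = (1481/1507)*sin(18 deg) = 0.30369
theta2 = arcsin(0.30369) = 17.68

17.68 deg


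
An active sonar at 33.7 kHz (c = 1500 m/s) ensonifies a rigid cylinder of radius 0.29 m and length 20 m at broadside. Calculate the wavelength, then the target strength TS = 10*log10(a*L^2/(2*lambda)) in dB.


Step 1: lambda = c/f = 1500/33700 = 0.04451 m
Step 2: TS = 10*log10(a*L^2/(2*lambda)) = 10*log10(0.29*20^2/(2*0.04451)) = 31.15

31.15 dB


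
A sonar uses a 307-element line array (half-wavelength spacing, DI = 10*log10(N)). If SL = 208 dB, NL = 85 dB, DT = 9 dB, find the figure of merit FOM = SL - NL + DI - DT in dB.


Step 1: DI = 10*log10(307) = 24.87 dB
Step 2: FOM = SL - NL + DI - DT = 208 - 85 + 24.87 - 9 = 138.87

138.87 dB


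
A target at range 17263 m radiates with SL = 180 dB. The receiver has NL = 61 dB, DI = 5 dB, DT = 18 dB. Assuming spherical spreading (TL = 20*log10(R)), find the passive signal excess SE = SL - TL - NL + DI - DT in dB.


Step 1: TL = 20*log10(17263) = 84.74 dB
Step 2: SE = 180 - 84.74 - 61 + 5 - 18 = 21.26

21.26 dB


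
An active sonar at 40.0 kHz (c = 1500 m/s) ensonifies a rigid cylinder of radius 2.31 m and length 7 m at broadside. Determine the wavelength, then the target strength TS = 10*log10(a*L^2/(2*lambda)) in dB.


Step 1: lambda = c/f = 1500/40000 = 0.0375 m
Step 2: TS = 10*log10(a*L^2/(2*lambda)) = 10*log10(2.31*7^2/(2*0.0375)) = 31.79

31.79 dB


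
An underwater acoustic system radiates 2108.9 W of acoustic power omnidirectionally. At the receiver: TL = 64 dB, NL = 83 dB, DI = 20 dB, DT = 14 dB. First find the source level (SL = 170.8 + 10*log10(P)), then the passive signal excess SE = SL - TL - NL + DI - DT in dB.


Step 1: SL = 170.8 + 10*log10(2108.9) = 204.04 dB
Step 2: SE = SL - TL - NL + DI - DT = 204.04 - 64 - 83 + 20 - 14 = 63.04

63.04 dB


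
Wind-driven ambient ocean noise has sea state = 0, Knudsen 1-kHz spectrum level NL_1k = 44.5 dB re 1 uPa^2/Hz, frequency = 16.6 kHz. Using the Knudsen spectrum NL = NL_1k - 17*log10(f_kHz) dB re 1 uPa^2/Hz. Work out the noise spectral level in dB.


23.76 dB


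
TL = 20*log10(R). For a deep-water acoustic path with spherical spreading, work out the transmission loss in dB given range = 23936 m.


87.58 dB


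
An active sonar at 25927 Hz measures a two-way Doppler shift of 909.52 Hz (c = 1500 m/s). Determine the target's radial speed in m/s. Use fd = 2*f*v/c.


From fd = 2*f*v/c, v = c*fd/(2*f) = 1500 * 909.52 / (2*25927) = 26.31

26.31 m/s


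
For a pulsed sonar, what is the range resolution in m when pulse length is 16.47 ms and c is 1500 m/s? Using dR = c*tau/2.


dR = c*tau/2 = 1500 * 16.47e-3 / 2 = 12.3525

12.3525 m


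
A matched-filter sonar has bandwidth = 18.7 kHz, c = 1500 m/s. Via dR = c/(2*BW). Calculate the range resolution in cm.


dR = c/(2*BW) = 1500 / (2 * 18.7e3) = 0.0401 m = 4.01 cm

4.01 cm


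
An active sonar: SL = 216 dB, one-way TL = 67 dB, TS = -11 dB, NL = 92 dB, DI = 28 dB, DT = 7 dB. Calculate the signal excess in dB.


SE = SL - 2*TL + TS - NL + DI - DT = 216 - 2*67 + (-11) - 92 + 28 - 7 = 0

0 dB


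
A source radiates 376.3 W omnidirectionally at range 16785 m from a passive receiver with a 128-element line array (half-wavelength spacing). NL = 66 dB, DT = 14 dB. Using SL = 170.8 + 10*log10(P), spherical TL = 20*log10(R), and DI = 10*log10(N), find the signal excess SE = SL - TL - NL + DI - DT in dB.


Step 1: SL = 170.8 + 10*log10(376.3) = 196.56 dB
Step 2: TL = 20*log10(16785) = 84.5 dB
Step 3: DI = 10*log10(128) = 21.07 dB
Step 4: SE = SL - TL - NL + DI - DT = 196.56 - 84.5 - 66 + 21.07 - 14 = 53.13

53.13 dB


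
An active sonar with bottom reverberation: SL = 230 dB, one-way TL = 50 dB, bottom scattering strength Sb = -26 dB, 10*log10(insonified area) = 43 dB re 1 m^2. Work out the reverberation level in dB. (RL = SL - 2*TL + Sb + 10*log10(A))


RL = SL - 2*TL + Sb + 10*log10(A) = 230 - 2*50 + (-26) + 43 = 147

147 dB


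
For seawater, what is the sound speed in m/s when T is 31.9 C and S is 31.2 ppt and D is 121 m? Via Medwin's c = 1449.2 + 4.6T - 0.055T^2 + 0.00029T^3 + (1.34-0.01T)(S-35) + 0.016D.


c = 1449.2 + 4.6*31.9 - 0.055*31.9^2 + 0.00029*31.9^3 + (1.34 - 0.01*31.9)*(31.2 - 35) + 0.016*121 = 1547.44

1547.44 m/s


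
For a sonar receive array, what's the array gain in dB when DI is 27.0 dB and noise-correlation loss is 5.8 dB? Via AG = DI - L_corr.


21.2 dB


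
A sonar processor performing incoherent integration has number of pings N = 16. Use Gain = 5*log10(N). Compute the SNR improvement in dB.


Gain = 5*log10(16) = 6.02

6.02 dB


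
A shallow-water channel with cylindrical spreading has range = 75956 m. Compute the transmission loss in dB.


48.81 dB


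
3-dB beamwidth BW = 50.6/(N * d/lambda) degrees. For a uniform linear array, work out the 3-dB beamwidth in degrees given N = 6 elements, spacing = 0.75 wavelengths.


BW = 50.6 / (6 * 0.75) = 50.6 / 4.5 = 11.24

11.24 deg


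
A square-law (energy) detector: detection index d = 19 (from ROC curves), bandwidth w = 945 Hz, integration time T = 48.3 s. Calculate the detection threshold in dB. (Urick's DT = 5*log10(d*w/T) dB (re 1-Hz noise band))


12.85 dB


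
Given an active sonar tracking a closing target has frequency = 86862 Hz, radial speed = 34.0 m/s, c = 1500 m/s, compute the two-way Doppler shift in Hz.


3937.74 Hz


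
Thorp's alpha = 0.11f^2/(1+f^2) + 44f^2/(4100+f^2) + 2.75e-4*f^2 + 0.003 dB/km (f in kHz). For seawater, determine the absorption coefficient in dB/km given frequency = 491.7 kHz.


f^2 = 241768.89
alpha = 0.11*241768.89/(1+241768.89) + 44*241768.89/(4100+241768.89) + 2.75e-4*241768.89 + 0.003 = 109.866

109.866 dB/km


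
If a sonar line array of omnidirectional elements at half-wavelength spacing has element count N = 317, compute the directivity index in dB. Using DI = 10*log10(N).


DI = 10*log10(317) = 25.01

25.01 dB


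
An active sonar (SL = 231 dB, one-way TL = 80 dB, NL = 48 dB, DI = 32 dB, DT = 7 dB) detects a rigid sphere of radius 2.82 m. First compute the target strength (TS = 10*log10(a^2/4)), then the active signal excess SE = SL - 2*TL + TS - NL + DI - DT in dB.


Step 1: TS = 10*log10(2.82^2/4) = 2.98 dB
Step 2: SE = SL - 2*TL + TS - NL + DI - DT = 231 - 2*80 + (2.98) - 48 + 32 - 7 = 50.98

50.98 dB


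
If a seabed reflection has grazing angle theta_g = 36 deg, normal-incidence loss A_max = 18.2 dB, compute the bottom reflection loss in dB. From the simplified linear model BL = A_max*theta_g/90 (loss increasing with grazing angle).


BL = A_max * theta_g / 90 = 18.2 * 36 / 90 = 7.28

7.28 dB


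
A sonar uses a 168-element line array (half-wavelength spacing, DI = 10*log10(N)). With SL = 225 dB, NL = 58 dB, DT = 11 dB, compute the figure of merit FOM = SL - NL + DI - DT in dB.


Step 1: DI = 10*log10(168) = 22.25 dB
Step 2: FOM = SL - NL + DI - DT = 225 - 58 + 22.25 - 11 = 178.25

178.25 dB


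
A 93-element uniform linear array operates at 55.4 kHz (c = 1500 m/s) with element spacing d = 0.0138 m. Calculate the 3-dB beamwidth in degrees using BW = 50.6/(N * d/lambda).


Step 1: lambda = 1500/55400 = 0.02708 m
Step 2: d/lambda = 0.0138/0.02708 = 0.5096
Step 3: BW = 50.6/(N * d/lambda) = 50.6/(93 * 0.5096) = 1.07

1.07 deg


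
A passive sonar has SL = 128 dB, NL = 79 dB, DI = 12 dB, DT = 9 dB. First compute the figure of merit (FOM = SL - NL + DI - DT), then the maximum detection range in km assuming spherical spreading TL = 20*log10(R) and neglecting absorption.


Step 1: FOM = SL - NL + DI - DT = 128 - 79 + 12 - 9 = 52 dB
Step 2: at max range FOM = TL = 20*log10(R), so R = 10^(52/20) = 398.11 m = 0.4 km

0.4 km


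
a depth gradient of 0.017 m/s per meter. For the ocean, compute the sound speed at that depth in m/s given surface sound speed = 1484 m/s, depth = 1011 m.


1501.187 m/s


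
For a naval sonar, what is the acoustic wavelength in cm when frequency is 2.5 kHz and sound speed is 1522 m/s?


lambda = c/f = 1522 / 2500 = 0.6088 m = 60.88 cm

60.88 cm


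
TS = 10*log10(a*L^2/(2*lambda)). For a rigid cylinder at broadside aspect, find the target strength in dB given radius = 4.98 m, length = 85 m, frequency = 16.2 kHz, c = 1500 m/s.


52.88 dB


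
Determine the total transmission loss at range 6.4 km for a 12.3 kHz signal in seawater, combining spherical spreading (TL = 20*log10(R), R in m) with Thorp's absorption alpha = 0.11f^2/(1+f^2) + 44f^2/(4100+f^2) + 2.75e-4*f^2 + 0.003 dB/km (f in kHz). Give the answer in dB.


Step 1 (Thorp): alpha = 0.11*151.29/(1+151.29) + 44*151.29/(4100+151.29) + 2.75e-4*151.29 + 0.003 = 1.7197 dB/km
Step 2: TL_spread = 20*log10(6400) = 76.12 dB
Step 3: TL_abs = alpha*R = 1.7197 * 6.4 = 11.01 dB
Step 4: TL_total = 76.12 + 11.01 = 87.13

87.13 dB


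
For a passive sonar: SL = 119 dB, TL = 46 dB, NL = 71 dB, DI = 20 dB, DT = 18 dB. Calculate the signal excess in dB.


SE = SL - TL - NL + DI - DT = 119 - 46 - 71 + 20 - 18 = 4

4 dB


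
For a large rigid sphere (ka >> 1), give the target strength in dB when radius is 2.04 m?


0.17 dB


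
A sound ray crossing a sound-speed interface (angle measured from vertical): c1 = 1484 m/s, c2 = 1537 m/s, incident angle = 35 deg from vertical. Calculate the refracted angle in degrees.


sin(theta2) = (c2/c1)*sin(theta1) = (1537/1484)*sin(35 deg) = 0.59406
theta2 = arcsin(0.59406) = 36.45

36.45 deg


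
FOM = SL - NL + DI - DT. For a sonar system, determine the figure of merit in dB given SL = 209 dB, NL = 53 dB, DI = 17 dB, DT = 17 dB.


FOM = SL - NL + DI - DT = 209 - 53 + 17 - 17 = 156

156 dB


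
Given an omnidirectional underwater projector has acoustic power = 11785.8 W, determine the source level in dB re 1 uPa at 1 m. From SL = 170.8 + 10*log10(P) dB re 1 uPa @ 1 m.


SL = 170.8 + 10*log10(11785.8) = 170.8 + 40.71 = 211.51

211.51 dB


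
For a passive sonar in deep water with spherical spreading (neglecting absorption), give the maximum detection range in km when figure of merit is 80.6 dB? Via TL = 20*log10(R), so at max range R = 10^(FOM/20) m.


10.72 km


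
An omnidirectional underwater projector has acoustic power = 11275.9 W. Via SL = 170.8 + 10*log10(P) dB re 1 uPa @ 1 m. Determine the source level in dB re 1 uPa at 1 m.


SL = 170.8 + 10*log10(11275.9) = 170.8 + 40.52 = 211.32

211.32 dB


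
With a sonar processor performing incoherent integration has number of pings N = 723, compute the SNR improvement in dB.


14.3 dB


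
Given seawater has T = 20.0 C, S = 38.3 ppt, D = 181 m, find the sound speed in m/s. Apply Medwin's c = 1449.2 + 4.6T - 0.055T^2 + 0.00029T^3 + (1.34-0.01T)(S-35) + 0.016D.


1528.18 m/s


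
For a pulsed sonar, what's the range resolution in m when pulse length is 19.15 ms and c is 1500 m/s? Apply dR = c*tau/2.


dR = c*tau/2 = 1500 * 19.15e-3 / 2 = 14.3625

14.3625 m


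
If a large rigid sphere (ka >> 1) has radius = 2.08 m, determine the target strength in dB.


TS = 10*log10(2.08^2 / 4) = 10*log10(1.0816) = 0.34

0.34 dB


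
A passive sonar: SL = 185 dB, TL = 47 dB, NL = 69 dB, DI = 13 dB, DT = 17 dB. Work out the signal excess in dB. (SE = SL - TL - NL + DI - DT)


SE = SL - TL - NL + DI - DT = 185 - 47 - 69 + 13 - 17 = 65

65 dB


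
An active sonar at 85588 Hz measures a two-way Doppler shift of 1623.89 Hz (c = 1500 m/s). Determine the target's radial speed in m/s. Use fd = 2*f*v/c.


From fd = 2*f*v/c, v = c*fd/(2*f) = 1500 * 1623.89 / (2*85588) = 14.23

14.23 m/s


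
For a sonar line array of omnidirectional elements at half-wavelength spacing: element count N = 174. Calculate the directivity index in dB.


DI = 10*log10(174) = 22.41

22.41 dB


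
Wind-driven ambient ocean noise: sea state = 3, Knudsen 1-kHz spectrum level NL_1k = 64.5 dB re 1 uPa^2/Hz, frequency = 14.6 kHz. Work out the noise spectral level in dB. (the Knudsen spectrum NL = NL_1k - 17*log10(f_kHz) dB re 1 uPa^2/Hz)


NL = NL_1k - 17*log10(f_kHz) = 64.5 - 17*log10(14.6) = 64.5 - (19.79) = 44.71

44.71 dB
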